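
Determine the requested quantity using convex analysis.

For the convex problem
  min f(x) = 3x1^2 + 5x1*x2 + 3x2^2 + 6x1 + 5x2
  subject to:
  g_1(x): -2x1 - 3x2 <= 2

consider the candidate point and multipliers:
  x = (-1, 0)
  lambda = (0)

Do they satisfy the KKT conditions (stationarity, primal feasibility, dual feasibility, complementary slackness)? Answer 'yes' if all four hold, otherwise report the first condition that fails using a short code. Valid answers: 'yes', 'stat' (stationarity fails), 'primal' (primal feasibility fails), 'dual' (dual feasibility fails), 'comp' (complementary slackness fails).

Gradient of f: grad f(x) = Q x + c = (0, 0)
Constraint values g_i(x) = a_i^T x - b_i:
  g_1((-1, 0)) = 0
Stationarity residual: grad f(x) + sum_i lambda_i a_i = (0, 0)
  -> stationarity OK
Primal feasibility (all g_i <= 0): OK
Dual feasibility (all lambda_i >= 0): OK
Complementary slackness (lambda_i * g_i(x) = 0 for all i): OK

Verdict: yes, KKT holds.

yes


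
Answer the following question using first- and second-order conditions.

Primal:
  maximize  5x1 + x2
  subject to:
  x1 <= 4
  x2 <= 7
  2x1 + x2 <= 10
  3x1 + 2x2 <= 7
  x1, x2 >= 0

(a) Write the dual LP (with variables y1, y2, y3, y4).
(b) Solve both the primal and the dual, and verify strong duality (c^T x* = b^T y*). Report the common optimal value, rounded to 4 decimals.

The standard primal-dual pair for 'max c^T x s.t. A x <= b, x >= 0' is:
  Dual:  min b^T y  s.t.  A^T y >= c,  y >= 0.

So the dual LP is:
  minimize  4y1 + 7y2 + 10y3 + 7y4
  subject to:
    y1 + 2y3 + 3y4 >= 5
    y2 + y3 + 2y4 >= 1
    y1, y2, y3, y4 >= 0

Solving the primal: x* = (2.3333, 0).
  primal value c^T x* = 11.6667.
Solving the dual: y* = (0, 0, 0, 1.6667).
  dual value b^T y* = 11.6667.
Strong duality: c^T x* = b^T y*. Confirmed.

11.6667


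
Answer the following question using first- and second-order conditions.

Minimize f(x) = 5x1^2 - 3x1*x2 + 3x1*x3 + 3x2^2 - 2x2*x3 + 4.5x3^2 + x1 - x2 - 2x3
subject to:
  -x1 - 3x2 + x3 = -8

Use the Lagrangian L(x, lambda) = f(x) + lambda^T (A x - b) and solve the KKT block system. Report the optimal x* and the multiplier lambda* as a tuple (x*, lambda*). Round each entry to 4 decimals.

Form the Lagrangian:
  L(x, lambda) = (1/2) x^T Q x + c^T x + lambda^T (A x - b)
Stationarity (grad_x L = 0): Q x + c + A^T lambda = 0.
Primal feasibility: A x = b.

This gives the KKT block system:
  [ Q   A^T ] [ x     ]   [-c ]
  [ A    0  ] [ lambda ] = [ b ]

Solving the linear system:
  x*      = (0.9387, 2.372, 0.0547)
  lambda* = (3.4354)
  f(x*)   = 12.9705

x* = (0.9387, 2.372, 0.0547), lambda* = (3.4354)


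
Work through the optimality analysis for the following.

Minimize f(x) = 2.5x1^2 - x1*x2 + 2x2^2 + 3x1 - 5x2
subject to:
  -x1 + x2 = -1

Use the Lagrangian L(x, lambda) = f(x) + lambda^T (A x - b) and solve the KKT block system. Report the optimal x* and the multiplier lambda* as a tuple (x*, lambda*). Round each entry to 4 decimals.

Form the Lagrangian:
  L(x, lambda) = (1/2) x^T Q x + c^T x + lambda^T (A x - b)
Stationarity (grad_x L = 0): Q x + c + A^T lambda = 0.
Primal feasibility: A x = b.

This gives the KKT block system:
  [ Q   A^T ] [ x     ]   [-c ]
  [ A    0  ] [ lambda ] = [ b ]

Solving the linear system:
  x*      = (0.7143, -0.2857)
  lambda* = (6.8571)
  f(x*)   = 5.2143

x* = (0.7143, -0.2857), lambda* = (6.8571)


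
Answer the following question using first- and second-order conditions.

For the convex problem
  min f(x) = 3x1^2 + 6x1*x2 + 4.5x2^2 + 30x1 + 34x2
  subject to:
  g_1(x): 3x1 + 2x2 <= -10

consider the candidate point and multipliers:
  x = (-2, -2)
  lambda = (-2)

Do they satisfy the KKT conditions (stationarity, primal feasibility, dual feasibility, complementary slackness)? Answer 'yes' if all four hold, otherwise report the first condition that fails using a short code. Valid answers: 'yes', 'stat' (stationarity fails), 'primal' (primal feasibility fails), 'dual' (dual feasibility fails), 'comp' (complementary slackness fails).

Gradient of f: grad f(x) = Q x + c = (6, 4)
Constraint values g_i(x) = a_i^T x - b_i:
  g_1((-2, -2)) = 0
Stationarity residual: grad f(x) + sum_i lambda_i a_i = (0, 0)
  -> stationarity OK
Primal feasibility (all g_i <= 0): OK
Dual feasibility (all lambda_i >= 0): FAILS
Complementary slackness (lambda_i * g_i(x) = 0 for all i): OK

Verdict: the first failing condition is dual_feasibility -> dual.

dual


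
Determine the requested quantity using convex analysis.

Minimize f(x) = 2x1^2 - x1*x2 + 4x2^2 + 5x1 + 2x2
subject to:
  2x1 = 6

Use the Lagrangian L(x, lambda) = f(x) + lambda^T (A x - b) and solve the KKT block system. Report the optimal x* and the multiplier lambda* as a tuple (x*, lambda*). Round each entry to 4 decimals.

Form the Lagrangian:
  L(x, lambda) = (1/2) x^T Q x + c^T x + lambda^T (A x - b)
Stationarity (grad_x L = 0): Q x + c + A^T lambda = 0.
Primal feasibility: A x = b.

This gives the KKT block system:
  [ Q   A^T ] [ x     ]   [-c ]
  [ A    0  ] [ lambda ] = [ b ]

Solving the linear system:
  x*      = (3, 0.125)
  lambda* = (-8.4375)
  f(x*)   = 32.9375

x* = (3, 0.125), lambda* = (-8.4375)


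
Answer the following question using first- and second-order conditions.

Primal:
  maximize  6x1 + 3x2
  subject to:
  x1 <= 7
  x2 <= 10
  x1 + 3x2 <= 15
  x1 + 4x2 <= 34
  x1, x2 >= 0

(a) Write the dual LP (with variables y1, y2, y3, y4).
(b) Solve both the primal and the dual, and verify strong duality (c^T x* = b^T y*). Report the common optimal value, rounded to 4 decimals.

The standard primal-dual pair for 'max c^T x s.t. A x <= b, x >= 0' is:
  Dual:  min b^T y  s.t.  A^T y >= c,  y >= 0.

So the dual LP is:
  minimize  7y1 + 10y2 + 15y3 + 34y4
  subject to:
    y1 + y3 + y4 >= 6
    y2 + 3y3 + 4y4 >= 3
    y1, y2, y3, y4 >= 0

Solving the primal: x* = (7, 2.6667).
  primal value c^T x* = 50.
Solving the dual: y* = (5, 0, 1, 0).
  dual value b^T y* = 50.
Strong duality: c^T x* = b^T y*. Confirmed.

50


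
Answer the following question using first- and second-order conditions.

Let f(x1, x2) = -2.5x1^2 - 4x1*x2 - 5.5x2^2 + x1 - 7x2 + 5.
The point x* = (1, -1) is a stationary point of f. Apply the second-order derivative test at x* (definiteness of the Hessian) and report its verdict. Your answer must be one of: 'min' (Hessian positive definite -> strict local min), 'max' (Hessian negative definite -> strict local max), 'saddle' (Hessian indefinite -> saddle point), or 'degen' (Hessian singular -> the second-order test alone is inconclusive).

Compute the Hessian H = grad^2 f:
  H = [[-5, -4], [-4, -11]]
Verify stationarity: grad f(x*) = H x* + g = (0, 0).
Eigenvalues of H: -13, -3.
Both eigenvalues < 0, so H is negative definite -> x* is a strict local max.

max


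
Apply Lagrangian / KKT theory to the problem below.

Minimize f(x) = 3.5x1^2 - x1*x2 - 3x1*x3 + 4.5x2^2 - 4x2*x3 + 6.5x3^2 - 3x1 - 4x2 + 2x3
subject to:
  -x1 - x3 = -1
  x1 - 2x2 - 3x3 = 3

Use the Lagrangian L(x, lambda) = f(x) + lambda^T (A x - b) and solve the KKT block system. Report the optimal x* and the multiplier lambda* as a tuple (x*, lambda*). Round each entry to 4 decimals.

Form the Lagrangian:
  L(x, lambda) = (1/2) x^T Q x + c^T x + lambda^T (A x - b)
Stationarity (grad_x L = 0): Q x + c + A^T lambda = 0.
Primal feasibility: A x = b.

This gives the KKT block system:
  [ Q   A^T ] [ x     ]   [-c ]
  [ A    0  ] [ lambda ] = [ b ]

Solving the linear system:
  x*      = (1.3514, -0.2973, -0.3514)
  lambda* = (4.5, -3.3108)
  f(x*)   = 5.4324

x* = (1.3514, -0.2973, -0.3514), lambda* = (4.5, -3.3108)


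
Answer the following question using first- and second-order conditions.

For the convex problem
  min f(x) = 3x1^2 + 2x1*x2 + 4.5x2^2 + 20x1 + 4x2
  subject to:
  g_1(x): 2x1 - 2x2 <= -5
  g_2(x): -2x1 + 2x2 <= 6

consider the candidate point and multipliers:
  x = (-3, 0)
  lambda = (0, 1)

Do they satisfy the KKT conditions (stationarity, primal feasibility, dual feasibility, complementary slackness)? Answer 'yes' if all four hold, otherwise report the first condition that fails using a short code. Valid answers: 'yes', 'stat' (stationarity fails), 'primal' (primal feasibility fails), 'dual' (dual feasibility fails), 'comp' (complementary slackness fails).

Gradient of f: grad f(x) = Q x + c = (2, -2)
Constraint values g_i(x) = a_i^T x - b_i:
  g_1((-3, 0)) = -1
  g_2((-3, 0)) = 0
Stationarity residual: grad f(x) + sum_i lambda_i a_i = (0, 0)
  -> stationarity OK
Primal feasibility (all g_i <= 0): OK
Dual feasibility (all lambda_i >= 0): OK
Complementary slackness (lambda_i * g_i(x) = 0 for all i): OK

Verdict: yes, KKT holds.

yes


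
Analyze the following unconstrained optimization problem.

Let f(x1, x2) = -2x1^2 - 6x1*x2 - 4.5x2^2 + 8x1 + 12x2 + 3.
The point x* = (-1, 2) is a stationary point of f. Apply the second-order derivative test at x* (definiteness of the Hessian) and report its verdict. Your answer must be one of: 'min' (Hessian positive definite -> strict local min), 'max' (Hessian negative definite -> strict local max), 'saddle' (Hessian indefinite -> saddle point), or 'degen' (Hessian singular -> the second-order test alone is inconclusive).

Compute the Hessian H = grad^2 f:
  H = [[-4, -6], [-6, -9]]
Verify stationarity: grad f(x*) = H x* + g = (0, 0).
Eigenvalues of H: -13, 0.
H has a zero eigenvalue (singular; negative semidefinite but not definite), so H is neither positive definite, negative definite, nor indefinite. The second-order test alone is inconclusive -> degen.
(Indeed, f is constant along the null direction of H through x*, so x* is not a strict local extremum.)

degen


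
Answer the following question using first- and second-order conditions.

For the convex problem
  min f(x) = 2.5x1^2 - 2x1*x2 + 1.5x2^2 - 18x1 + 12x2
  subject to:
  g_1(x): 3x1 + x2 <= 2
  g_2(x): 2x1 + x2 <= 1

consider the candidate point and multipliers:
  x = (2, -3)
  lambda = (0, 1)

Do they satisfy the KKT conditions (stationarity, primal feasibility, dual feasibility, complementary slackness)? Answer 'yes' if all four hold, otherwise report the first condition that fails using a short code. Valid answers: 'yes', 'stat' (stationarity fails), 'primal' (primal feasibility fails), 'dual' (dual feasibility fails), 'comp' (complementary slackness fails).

Gradient of f: grad f(x) = Q x + c = (-2, -1)
Constraint values g_i(x) = a_i^T x - b_i:
  g_1((2, -3)) = 1
  g_2((2, -3)) = 0
Stationarity residual: grad f(x) + sum_i lambda_i a_i = (0, 0)
  -> stationarity OK
Primal feasibility (all g_i <= 0): FAILS
Dual feasibility (all lambda_i >= 0): OK
Complementary slackness (lambda_i * g_i(x) = 0 for all i): OK

Verdict: the first failing condition is primal_feasibility -> primal.

primal


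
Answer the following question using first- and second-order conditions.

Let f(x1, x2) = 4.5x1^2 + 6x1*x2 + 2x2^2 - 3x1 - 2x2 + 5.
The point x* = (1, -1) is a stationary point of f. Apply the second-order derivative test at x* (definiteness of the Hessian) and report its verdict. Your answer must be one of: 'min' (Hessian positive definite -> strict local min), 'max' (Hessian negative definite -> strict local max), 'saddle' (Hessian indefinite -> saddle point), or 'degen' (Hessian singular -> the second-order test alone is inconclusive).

Compute the Hessian H = grad^2 f:
  H = [[9, 6], [6, 4]]
Verify stationarity: grad f(x*) = H x* + g = (0, 0).
Eigenvalues of H: 0, 13.
H has a zero eigenvalue (singular; positive semidefinite but not definite), so H is neither positive definite, negative definite, nor indefinite. The second-order test alone is inconclusive -> degen.
(Indeed, f is constant along the null direction of H through x*, so x* is not a strict local extremum.)

degen


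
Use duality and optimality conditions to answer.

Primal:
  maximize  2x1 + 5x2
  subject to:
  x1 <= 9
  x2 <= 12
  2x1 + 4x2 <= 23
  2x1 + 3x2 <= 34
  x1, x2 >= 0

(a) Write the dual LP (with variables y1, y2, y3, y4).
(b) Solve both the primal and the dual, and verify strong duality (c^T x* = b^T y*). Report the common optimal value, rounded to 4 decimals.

The standard primal-dual pair for 'max c^T x s.t. A x <= b, x >= 0' is:
  Dual:  min b^T y  s.t.  A^T y >= c,  y >= 0.

So the dual LP is:
  minimize  9y1 + 12y2 + 23y3 + 34y4
  subject to:
    y1 + 2y3 + 2y4 >= 2
    y2 + 4y3 + 3y4 >= 5
    y1, y2, y3, y4 >= 0

Solving the primal: x* = (0, 5.75).
  primal value c^T x* = 28.75.
Solving the dual: y* = (0, 0, 1.25, 0).
  dual value b^T y* = 28.75.
Strong duality: c^T x* = b^T y*. Confirmed.

28.75


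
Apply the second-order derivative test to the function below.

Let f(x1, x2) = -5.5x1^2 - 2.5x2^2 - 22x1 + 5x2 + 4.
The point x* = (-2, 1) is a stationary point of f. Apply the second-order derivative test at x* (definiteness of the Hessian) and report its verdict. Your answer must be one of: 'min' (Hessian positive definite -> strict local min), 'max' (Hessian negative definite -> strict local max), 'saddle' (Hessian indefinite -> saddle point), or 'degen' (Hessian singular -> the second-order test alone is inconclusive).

Compute the Hessian H = grad^2 f:
  H = [[-11, 0], [0, -5]]
Verify stationarity: grad f(x*) = H x* + g = (0, 0).
Eigenvalues of H: -11, -5.
Both eigenvalues < 0, so H is negative definite -> x* is a strict local max.

max


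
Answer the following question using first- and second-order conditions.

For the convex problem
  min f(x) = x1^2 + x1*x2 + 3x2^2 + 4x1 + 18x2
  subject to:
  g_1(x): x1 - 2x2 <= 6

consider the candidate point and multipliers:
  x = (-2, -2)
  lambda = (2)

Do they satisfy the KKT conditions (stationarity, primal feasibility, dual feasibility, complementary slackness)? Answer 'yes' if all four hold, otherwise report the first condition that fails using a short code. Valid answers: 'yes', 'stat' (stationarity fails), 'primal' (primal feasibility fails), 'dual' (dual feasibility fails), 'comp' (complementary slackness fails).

Gradient of f: grad f(x) = Q x + c = (-2, 4)
Constraint values g_i(x) = a_i^T x - b_i:
  g_1((-2, -2)) = -4
Stationarity residual: grad f(x) + sum_i lambda_i a_i = (0, 0)
  -> stationarity OK
Primal feasibility (all g_i <= 0): OK
Dual feasibility (all lambda_i >= 0): OK
Complementary slackness (lambda_i * g_i(x) = 0 for all i): FAILS

Verdict: the first failing condition is complementary_slackness -> comp.

comp


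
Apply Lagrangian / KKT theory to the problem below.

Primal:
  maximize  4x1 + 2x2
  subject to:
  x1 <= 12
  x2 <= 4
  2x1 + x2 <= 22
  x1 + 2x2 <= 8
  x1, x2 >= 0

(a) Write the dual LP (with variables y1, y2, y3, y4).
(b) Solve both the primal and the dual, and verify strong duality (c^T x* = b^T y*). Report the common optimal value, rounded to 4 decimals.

The standard primal-dual pair for 'max c^T x s.t. A x <= b, x >= 0' is:
  Dual:  min b^T y  s.t.  A^T y >= c,  y >= 0.

So the dual LP is:
  minimize  12y1 + 4y2 + 22y3 + 8y4
  subject to:
    y1 + 2y3 + y4 >= 4
    y2 + y3 + 2y4 >= 2
    y1, y2, y3, y4 >= 0

Solving the primal: x* = (8, 0).
  primal value c^T x* = 32.
Solving the dual: y* = (0, 0, 0, 4).
  dual value b^T y* = 32.
Strong duality: c^T x* = b^T y*. Confirmed.

32


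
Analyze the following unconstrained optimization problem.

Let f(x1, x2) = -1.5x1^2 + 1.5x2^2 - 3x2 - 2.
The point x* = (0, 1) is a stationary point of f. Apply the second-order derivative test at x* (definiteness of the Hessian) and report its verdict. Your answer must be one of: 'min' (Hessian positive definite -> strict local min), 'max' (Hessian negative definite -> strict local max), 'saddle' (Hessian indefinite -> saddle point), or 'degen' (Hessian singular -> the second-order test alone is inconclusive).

Compute the Hessian H = grad^2 f:
  H = [[-3, 0], [0, 3]]
Verify stationarity: grad f(x*) = H x* + g = (0, 0).
Eigenvalues of H: -3, 3.
Eigenvalues have mixed signs, so H is indefinite -> x* is a saddle point.

saddle


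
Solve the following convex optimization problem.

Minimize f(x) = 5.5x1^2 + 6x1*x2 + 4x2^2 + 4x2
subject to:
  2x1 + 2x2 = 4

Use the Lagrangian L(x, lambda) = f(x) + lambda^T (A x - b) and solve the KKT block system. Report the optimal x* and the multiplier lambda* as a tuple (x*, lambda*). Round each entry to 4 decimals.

Form the Lagrangian:
  L(x, lambda) = (1/2) x^T Q x + c^T x + lambda^T (A x - b)
Stationarity (grad_x L = 0): Q x + c + A^T lambda = 0.
Primal feasibility: A x = b.

This gives the KKT block system:
  [ Q   A^T ] [ x     ]   [-c ]
  [ A    0  ] [ lambda ] = [ b ]

Solving the linear system:
  x*      = (1.1429, 0.8571)
  lambda* = (-8.8571)
  f(x*)   = 19.4286

x* = (1.1429, 0.8571), lambda* = (-8.8571)


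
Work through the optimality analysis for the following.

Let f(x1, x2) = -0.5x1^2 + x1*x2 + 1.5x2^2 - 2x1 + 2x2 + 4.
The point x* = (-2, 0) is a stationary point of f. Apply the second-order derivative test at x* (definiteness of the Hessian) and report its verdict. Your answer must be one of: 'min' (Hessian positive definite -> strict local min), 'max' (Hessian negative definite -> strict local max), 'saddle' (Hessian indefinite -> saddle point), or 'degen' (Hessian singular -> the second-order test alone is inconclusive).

Compute the Hessian H = grad^2 f:
  H = [[-1, 1], [1, 3]]
Verify stationarity: grad f(x*) = H x* + g = (0, 0).
Eigenvalues of H: -1.2361, 3.2361.
Eigenvalues have mixed signs, so H is indefinite -> x* is a saddle point.

saddle


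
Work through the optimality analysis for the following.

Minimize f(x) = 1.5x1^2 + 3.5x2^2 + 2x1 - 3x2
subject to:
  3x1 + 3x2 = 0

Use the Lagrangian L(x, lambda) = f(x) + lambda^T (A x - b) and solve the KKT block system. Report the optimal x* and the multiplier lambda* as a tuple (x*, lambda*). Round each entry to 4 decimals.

Form the Lagrangian:
  L(x, lambda) = (1/2) x^T Q x + c^T x + lambda^T (A x - b)
Stationarity (grad_x L = 0): Q x + c + A^T lambda = 0.
Primal feasibility: A x = b.

This gives the KKT block system:
  [ Q   A^T ] [ x     ]   [-c ]
  [ A    0  ] [ lambda ] = [ b ]

Solving the linear system:
  x*      = (-0.5, 0.5)
  lambda* = (-0.1667)
  f(x*)   = -1.25

x* = (-0.5, 0.5), lambda* = (-0.1667)


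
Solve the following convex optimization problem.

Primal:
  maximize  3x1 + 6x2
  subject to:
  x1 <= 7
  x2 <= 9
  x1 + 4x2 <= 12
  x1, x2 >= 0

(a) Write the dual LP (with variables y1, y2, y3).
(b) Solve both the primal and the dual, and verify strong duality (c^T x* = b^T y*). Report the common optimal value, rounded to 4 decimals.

The standard primal-dual pair for 'max c^T x s.t. A x <= b, x >= 0' is:
  Dual:  min b^T y  s.t.  A^T y >= c,  y >= 0.

So the dual LP is:
  minimize  7y1 + 9y2 + 12y3
  subject to:
    y1 + y3 >= 3
    y2 + 4y3 >= 6
    y1, y2, y3 >= 0

Solving the primal: x* = (7, 1.25).
  primal value c^T x* = 28.5.
Solving the dual: y* = (1.5, 0, 1.5).
  dual value b^T y* = 28.5.
Strong duality: c^T x* = b^T y*. Confirmed.

28.5


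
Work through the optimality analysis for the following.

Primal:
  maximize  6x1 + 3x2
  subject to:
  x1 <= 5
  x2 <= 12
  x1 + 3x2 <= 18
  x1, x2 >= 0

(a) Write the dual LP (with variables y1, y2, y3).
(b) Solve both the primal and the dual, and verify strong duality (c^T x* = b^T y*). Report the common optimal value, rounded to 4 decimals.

The standard primal-dual pair for 'max c^T x s.t. A x <= b, x >= 0' is:
  Dual:  min b^T y  s.t.  A^T y >= c,  y >= 0.

So the dual LP is:
  minimize  5y1 + 12y2 + 18y3
  subject to:
    y1 + y3 >= 6
    y2 + 3y3 >= 3
    y1, y2, y3 >= 0

Solving the primal: x* = (5, 4.3333).
  primal value c^T x* = 43.
Solving the dual: y* = (5, 0, 1).
  dual value b^T y* = 43.
Strong duality: c^T x* = b^T y*. Confirmed.

43


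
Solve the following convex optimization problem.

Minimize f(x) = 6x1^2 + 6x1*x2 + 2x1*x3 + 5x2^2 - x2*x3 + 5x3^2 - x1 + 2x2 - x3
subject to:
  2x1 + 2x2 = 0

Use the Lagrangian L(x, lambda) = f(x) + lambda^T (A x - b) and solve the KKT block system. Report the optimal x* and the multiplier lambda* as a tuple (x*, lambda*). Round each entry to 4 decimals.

Form the Lagrangian:
  L(x, lambda) = (1/2) x^T Q x + c^T x + lambda^T (A x - b)
Stationarity (grad_x L = 0): Q x + c + A^T lambda = 0.
Primal feasibility: A x = b.

This gives the KKT block system:
  [ Q   A^T ] [ x     ]   [-c ]
  [ A    0  ] [ lambda ] = [ b ]

Solving the linear system:
  x*      = (0.2967, -0.2967, 0.011)
  lambda* = (-0.4011)
  f(x*)   = -0.4505

x* = (0.2967, -0.2967, 0.011), lambda* = (-0.4011)


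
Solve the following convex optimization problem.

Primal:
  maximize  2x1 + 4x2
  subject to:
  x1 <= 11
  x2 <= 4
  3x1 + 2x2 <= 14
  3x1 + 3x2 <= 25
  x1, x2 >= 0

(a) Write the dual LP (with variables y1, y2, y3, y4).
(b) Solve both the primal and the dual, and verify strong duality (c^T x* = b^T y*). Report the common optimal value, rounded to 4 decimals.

The standard primal-dual pair for 'max c^T x s.t. A x <= b, x >= 0' is:
  Dual:  min b^T y  s.t.  A^T y >= c,  y >= 0.

So the dual LP is:
  minimize  11y1 + 4y2 + 14y3 + 25y4
  subject to:
    y1 + 3y3 + 3y4 >= 2
    y2 + 2y3 + 3y4 >= 4
    y1, y2, y3, y4 >= 0

Solving the primal: x* = (2, 4).
  primal value c^T x* = 20.
Solving the dual: y* = (0, 2.6667, 0.6667, 0).
  dual value b^T y* = 20.
Strong duality: c^T x* = b^T y*. Confirmed.

20


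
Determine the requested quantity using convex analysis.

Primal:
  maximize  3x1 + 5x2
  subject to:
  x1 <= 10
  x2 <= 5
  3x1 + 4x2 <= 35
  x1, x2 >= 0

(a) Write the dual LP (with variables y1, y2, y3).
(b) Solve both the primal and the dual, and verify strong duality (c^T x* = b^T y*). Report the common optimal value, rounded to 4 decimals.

The standard primal-dual pair for 'max c^T x s.t. A x <= b, x >= 0' is:
  Dual:  min b^T y  s.t.  A^T y >= c,  y >= 0.

So the dual LP is:
  minimize  10y1 + 5y2 + 35y3
  subject to:
    y1 + 3y3 >= 3
    y2 + 4y3 >= 5
    y1, y2, y3 >= 0

Solving the primal: x* = (5, 5).
  primal value c^T x* = 40.
Solving the dual: y* = (0, 1, 1).
  dual value b^T y* = 40.
Strong duality: c^T x* = b^T y*. Confirmed.

40


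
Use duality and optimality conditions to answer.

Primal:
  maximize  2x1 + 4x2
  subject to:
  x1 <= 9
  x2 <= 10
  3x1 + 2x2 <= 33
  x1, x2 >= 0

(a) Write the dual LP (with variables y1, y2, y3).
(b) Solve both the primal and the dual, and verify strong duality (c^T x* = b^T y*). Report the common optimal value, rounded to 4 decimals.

The standard primal-dual pair for 'max c^T x s.t. A x <= b, x >= 0' is:
  Dual:  min b^T y  s.t.  A^T y >= c,  y >= 0.

So the dual LP is:
  minimize  9y1 + 10y2 + 33y3
  subject to:
    y1 + 3y3 >= 2
    y2 + 2y3 >= 4
    y1, y2, y3 >= 0

Solving the primal: x* = (4.3333, 10).
  primal value c^T x* = 48.6667.
Solving the dual: y* = (0, 2.6667, 0.6667).
  dual value b^T y* = 48.6667.
Strong duality: c^T x* = b^T y*. Confirmed.

48.6667


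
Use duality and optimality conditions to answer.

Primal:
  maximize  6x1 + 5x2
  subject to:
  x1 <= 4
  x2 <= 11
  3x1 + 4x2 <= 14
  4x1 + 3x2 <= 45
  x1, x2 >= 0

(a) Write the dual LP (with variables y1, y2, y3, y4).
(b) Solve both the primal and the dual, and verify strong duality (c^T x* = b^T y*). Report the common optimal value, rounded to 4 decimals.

The standard primal-dual pair for 'max c^T x s.t. A x <= b, x >= 0' is:
  Dual:  min b^T y  s.t.  A^T y >= c,  y >= 0.

So the dual LP is:
  minimize  4y1 + 11y2 + 14y3 + 45y4
  subject to:
    y1 + 3y3 + 4y4 >= 6
    y2 + 4y3 + 3y4 >= 5
    y1, y2, y3, y4 >= 0

Solving the primal: x* = (4, 0.5).
  primal value c^T x* = 26.5.
Solving the dual: y* = (2.25, 0, 1.25, 0).
  dual value b^T y* = 26.5.
Strong duality: c^T x* = b^T y*. Confirmed.

26.5


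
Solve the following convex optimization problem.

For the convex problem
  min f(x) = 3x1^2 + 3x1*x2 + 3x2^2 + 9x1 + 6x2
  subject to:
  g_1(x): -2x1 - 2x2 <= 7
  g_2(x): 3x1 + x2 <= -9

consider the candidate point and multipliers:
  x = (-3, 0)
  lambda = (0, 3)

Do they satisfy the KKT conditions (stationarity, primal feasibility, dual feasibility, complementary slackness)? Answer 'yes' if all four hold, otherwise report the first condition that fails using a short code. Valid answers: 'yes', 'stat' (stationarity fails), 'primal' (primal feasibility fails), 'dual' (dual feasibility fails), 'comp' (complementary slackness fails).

Gradient of f: grad f(x) = Q x + c = (-9, -3)
Constraint values g_i(x) = a_i^T x - b_i:
  g_1((-3, 0)) = -1
  g_2((-3, 0)) = 0
Stationarity residual: grad f(x) + sum_i lambda_i a_i = (0, 0)
  -> stationarity OK
Primal feasibility (all g_i <= 0): OK
Dual feasibility (all lambda_i >= 0): OK
Complementary slackness (lambda_i * g_i(x) = 0 for all i): OK

Verdict: yes, KKT holds.

yes


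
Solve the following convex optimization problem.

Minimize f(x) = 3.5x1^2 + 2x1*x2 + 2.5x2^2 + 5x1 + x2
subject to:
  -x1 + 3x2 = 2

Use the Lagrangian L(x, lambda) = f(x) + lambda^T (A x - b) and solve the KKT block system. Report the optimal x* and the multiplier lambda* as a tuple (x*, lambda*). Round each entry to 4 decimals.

Form the Lagrangian:
  L(x, lambda) = (1/2) x^T Q x + c^T x + lambda^T (A x - b)
Stationarity (grad_x L = 0): Q x + c + A^T lambda = 0.
Primal feasibility: A x = b.

This gives the KKT block system:
  [ Q   A^T ] [ x     ]   [-c ]
  [ A    0  ] [ lambda ] = [ b ]

Solving the linear system:
  x*      = (-0.875, 0.375)
  lambda* = (-0.375)
  f(x*)   = -1.625

x* = (-0.875, 0.375), lambda* = (-0.375)


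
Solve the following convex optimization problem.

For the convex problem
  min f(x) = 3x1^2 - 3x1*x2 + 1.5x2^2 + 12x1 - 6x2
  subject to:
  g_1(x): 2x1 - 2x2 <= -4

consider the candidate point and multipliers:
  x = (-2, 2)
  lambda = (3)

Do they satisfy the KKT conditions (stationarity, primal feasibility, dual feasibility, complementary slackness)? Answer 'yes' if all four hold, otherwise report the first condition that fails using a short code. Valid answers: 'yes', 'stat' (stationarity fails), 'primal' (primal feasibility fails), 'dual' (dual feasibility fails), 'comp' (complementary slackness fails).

Gradient of f: grad f(x) = Q x + c = (-6, 6)
Constraint values g_i(x) = a_i^T x - b_i:
  g_1((-2, 2)) = -4
Stationarity residual: grad f(x) + sum_i lambda_i a_i = (0, 0)
  -> stationarity OK
Primal feasibility (all g_i <= 0): OK
Dual feasibility (all lambda_i >= 0): OK
Complementary slackness (lambda_i * g_i(x) = 0 for all i): FAILS

Verdict: the first failing condition is complementary_slackness -> comp.

comp


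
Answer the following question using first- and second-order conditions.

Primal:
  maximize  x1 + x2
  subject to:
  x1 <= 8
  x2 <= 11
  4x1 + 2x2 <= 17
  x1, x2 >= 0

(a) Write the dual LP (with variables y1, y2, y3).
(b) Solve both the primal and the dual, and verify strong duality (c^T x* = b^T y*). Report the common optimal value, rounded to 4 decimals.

The standard primal-dual pair for 'max c^T x s.t. A x <= b, x >= 0' is:
  Dual:  min b^T y  s.t.  A^T y >= c,  y >= 0.

So the dual LP is:
  minimize  8y1 + 11y2 + 17y3
  subject to:
    y1 + 4y3 >= 1
    y2 + 2y3 >= 1
    y1, y2, y3 >= 0

Solving the primal: x* = (0, 8.5).
  primal value c^T x* = 8.5.
Solving the dual: y* = (0, 0, 0.5).
  dual value b^T y* = 8.5.
Strong duality: c^T x* = b^T y*. Confirmed.

8.5


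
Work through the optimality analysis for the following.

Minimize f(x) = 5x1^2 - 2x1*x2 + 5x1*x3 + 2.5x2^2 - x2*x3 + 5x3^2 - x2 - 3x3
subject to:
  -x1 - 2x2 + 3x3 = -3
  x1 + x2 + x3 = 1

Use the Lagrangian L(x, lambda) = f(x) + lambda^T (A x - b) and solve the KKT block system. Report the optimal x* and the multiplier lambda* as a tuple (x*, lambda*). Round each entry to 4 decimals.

Form the Lagrangian:
  L(x, lambda) = (1/2) x^T Q x + c^T x + lambda^T (A x - b)
Stationarity (grad_x L = 0): Q x + c + A^T lambda = 0.
Primal feasibility: A x = b.

This gives the KKT block system:
  [ Q   A^T ] [ x     ]   [-c ]
  [ A    0  ] [ lambda ] = [ b ]

Solving the linear system:
  x*      = (0.4365, 0.8508, -0.2873)
  lambda* = (1.442, 0.2155)
  f(x*)   = 2.0608

x* = (0.4365, 0.8508, -0.2873), lambda* = (1.442, 0.2155)


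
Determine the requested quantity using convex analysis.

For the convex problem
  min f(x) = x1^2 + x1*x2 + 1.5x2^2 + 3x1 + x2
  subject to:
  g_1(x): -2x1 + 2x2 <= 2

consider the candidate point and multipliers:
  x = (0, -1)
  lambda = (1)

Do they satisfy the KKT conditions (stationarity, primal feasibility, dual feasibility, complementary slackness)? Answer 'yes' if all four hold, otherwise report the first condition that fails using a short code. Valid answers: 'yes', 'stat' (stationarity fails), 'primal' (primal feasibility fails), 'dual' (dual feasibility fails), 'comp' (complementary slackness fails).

Gradient of f: grad f(x) = Q x + c = (2, -2)
Constraint values g_i(x) = a_i^T x - b_i:
  g_1((0, -1)) = -4
Stationarity residual: grad f(x) + sum_i lambda_i a_i = (0, 0)
  -> stationarity OK
Primal feasibility (all g_i <= 0): OK
Dual feasibility (all lambda_i >= 0): OK
Complementary slackness (lambda_i * g_i(x) = 0 for all i): FAILS

Verdict: the first failing condition is complementary_slackness -> comp.

comp


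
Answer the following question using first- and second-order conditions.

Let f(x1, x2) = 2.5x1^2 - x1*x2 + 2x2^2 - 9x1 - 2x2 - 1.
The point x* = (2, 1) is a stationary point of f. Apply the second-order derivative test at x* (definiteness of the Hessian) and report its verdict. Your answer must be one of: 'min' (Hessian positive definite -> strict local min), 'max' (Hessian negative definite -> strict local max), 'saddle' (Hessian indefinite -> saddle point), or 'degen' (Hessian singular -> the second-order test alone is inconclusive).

Compute the Hessian H = grad^2 f:
  H = [[5, -1], [-1, 4]]
Verify stationarity: grad f(x*) = H x* + g = (0, 0).
Eigenvalues of H: 3.382, 5.618.
Both eigenvalues > 0, so H is positive definite -> x* is a strict local min.

min


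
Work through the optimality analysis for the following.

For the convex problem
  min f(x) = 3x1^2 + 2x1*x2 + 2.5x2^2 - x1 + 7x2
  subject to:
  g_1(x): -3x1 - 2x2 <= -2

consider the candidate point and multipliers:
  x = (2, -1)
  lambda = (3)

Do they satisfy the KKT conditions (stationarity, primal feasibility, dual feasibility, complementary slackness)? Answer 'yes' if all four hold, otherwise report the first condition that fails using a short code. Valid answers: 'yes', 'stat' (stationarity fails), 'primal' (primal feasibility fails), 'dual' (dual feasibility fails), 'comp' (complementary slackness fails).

Gradient of f: grad f(x) = Q x + c = (9, 6)
Constraint values g_i(x) = a_i^T x - b_i:
  g_1((2, -1)) = -2
Stationarity residual: grad f(x) + sum_i lambda_i a_i = (0, 0)
  -> stationarity OK
Primal feasibility (all g_i <= 0): OK
Dual feasibility (all lambda_i >= 0): OK
Complementary slackness (lambda_i * g_i(x) = 0 for all i): FAILS

Verdict: the first failing condition is complementary_slackness -> comp.

comp


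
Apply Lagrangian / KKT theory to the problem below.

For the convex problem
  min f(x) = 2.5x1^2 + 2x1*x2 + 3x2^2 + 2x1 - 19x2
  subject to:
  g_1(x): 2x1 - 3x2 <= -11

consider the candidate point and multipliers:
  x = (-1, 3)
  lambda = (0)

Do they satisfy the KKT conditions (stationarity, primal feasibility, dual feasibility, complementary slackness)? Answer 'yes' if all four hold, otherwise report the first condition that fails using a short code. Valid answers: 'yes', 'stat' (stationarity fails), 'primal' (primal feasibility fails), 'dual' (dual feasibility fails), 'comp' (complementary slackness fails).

Gradient of f: grad f(x) = Q x + c = (3, -3)
Constraint values g_i(x) = a_i^T x - b_i:
  g_1((-1, 3)) = 0
Stationarity residual: grad f(x) + sum_i lambda_i a_i = (3, -3)
  -> stationarity FAILS
Primal feasibility (all g_i <= 0): OK
Dual feasibility (all lambda_i >= 0): OK
Complementary slackness (lambda_i * g_i(x) = 0 for all i): OK

Verdict: the first failing condition is stationarity -> stat.

stat


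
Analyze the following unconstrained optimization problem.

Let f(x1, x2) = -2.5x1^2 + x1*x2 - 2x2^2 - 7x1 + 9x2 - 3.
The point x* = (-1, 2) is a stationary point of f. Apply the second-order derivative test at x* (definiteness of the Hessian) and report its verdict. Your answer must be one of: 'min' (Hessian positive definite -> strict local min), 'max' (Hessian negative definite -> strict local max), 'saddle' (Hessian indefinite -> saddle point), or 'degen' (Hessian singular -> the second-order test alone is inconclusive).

Compute the Hessian H = grad^2 f:
  H = [[-5, 1], [1, -4]]
Verify stationarity: grad f(x*) = H x* + g = (0, 0).
Eigenvalues of H: -5.618, -3.382.
Both eigenvalues < 0, so H is negative definite -> x* is a strict local max.

max


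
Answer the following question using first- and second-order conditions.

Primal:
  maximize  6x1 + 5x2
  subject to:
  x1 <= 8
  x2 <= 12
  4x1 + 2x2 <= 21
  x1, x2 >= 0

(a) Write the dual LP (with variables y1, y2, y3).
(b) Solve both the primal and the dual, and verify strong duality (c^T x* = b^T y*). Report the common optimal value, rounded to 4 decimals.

The standard primal-dual pair for 'max c^T x s.t. A x <= b, x >= 0' is:
  Dual:  min b^T y  s.t.  A^T y >= c,  y >= 0.

So the dual LP is:
  minimize  8y1 + 12y2 + 21y3
  subject to:
    y1 + 4y3 >= 6
    y2 + 2y3 >= 5
    y1, y2, y3 >= 0

Solving the primal: x* = (0, 10.5).
  primal value c^T x* = 52.5.
Solving the dual: y* = (0, 0, 2.5).
  dual value b^T y* = 52.5.
Strong duality: c^T x* = b^T y*. Confirmed.

52.5


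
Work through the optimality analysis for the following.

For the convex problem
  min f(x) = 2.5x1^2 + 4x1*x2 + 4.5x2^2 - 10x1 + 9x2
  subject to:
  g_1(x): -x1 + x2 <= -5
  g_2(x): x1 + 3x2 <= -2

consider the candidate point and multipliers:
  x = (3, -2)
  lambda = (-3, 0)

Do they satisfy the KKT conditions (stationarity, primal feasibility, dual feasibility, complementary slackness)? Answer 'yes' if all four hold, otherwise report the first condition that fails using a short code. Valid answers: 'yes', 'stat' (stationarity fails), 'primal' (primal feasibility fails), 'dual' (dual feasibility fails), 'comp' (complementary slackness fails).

Gradient of f: grad f(x) = Q x + c = (-3, 3)
Constraint values g_i(x) = a_i^T x - b_i:
  g_1((3, -2)) = 0
  g_2((3, -2)) = -1
Stationarity residual: grad f(x) + sum_i lambda_i a_i = (0, 0)
  -> stationarity OK
Primal feasibility (all g_i <= 0): OK
Dual feasibility (all lambda_i >= 0): FAILS
Complementary slackness (lambda_i * g_i(x) = 0 for all i): OK

Verdict: the first failing condition is dual_feasibility -> dual.

dual


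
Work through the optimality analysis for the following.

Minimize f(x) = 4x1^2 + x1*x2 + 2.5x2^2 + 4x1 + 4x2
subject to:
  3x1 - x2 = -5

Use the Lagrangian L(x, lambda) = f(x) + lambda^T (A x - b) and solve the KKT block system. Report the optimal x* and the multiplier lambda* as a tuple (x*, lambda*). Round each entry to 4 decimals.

Form the Lagrangian:
  L(x, lambda) = (1/2) x^T Q x + c^T x + lambda^T (A x - b)
Stationarity (grad_x L = 0): Q x + c + A^T lambda = 0.
Primal feasibility: A x = b.

This gives the KKT block system:
  [ Q   A^T ] [ x     ]   [-c ]
  [ A    0  ] [ lambda ] = [ b ]

Solving the linear system:
  x*      = (-1.6271, 0.1186)
  lambda* = (2.9661)
  f(x*)   = 4.3983

x* = (-1.6271, 0.1186), lambda* = (2.9661)


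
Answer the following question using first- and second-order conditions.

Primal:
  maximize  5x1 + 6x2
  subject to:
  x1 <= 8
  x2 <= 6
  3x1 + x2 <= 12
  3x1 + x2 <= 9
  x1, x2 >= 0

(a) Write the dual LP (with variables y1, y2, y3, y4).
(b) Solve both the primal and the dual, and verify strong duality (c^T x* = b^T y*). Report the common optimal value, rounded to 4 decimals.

The standard primal-dual pair for 'max c^T x s.t. A x <= b, x >= 0' is:
  Dual:  min b^T y  s.t.  A^T y >= c,  y >= 0.

So the dual LP is:
  minimize  8y1 + 6y2 + 12y3 + 9y4
  subject to:
    y1 + 3y3 + 3y4 >= 5
    y2 + y3 + y4 >= 6
    y1, y2, y3, y4 >= 0

Solving the primal: x* = (1, 6).
  primal value c^T x* = 41.
Solving the dual: y* = (0, 4.3333, 0, 1.6667).
  dual value b^T y* = 41.
Strong duality: c^T x* = b^T y*. Confirmed.

41


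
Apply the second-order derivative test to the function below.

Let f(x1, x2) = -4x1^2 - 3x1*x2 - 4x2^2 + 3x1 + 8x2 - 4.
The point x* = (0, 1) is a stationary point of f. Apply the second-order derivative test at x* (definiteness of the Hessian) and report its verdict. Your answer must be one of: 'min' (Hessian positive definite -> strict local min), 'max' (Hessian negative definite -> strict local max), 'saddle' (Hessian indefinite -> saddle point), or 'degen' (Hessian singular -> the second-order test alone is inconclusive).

Compute the Hessian H = grad^2 f:
  H = [[-8, -3], [-3, -8]]
Verify stationarity: grad f(x*) = H x* + g = (0, 0).
Eigenvalues of H: -11, -5.
Both eigenvalues < 0, so H is negative definite -> x* is a strict local max.

max


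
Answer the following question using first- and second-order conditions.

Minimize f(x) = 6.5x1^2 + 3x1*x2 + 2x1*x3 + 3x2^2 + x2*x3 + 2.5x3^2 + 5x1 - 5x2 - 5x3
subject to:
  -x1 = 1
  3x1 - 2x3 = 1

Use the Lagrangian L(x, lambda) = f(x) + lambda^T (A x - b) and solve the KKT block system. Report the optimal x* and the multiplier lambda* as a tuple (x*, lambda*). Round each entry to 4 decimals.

Form the Lagrangian:
  L(x, lambda) = (1/2) x^T Q x + c^T x + lambda^T (A x - b)
Stationarity (grad_x L = 0): Q x + c + A^T lambda = 0.
Primal feasibility: A x = b.

This gives the KKT block system:
  [ Q   A^T ] [ x     ]   [-c ]
  [ A    0  ] [ lambda ] = [ b ]

Solving the linear system:
  x*      = (-1, 1.6667, -2)
  lambda* = (-30, -7.6667)
  f(x*)   = 17.1667

x* = (-1, 1.6667, -2), lambda* = (-30, -7.6667)


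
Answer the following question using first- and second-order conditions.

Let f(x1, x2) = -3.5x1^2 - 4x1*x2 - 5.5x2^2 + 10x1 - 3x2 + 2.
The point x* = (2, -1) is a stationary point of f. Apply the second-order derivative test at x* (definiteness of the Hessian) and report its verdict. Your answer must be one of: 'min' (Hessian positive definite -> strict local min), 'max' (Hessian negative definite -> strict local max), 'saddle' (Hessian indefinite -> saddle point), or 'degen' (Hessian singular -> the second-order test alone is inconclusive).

Compute the Hessian H = grad^2 f:
  H = [[-7, -4], [-4, -11]]
Verify stationarity: grad f(x*) = H x* + g = (0, 0).
Eigenvalues of H: -13.4721, -4.5279.
Both eigenvalues < 0, so H is negative definite -> x* is a strict local max.

max


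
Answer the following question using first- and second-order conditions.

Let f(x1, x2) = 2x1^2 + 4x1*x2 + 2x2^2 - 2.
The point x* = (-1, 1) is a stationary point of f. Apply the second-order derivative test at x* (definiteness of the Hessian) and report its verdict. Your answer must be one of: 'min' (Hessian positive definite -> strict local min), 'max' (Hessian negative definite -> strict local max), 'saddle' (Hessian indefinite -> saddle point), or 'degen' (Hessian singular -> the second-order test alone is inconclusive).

Compute the Hessian H = grad^2 f:
  H = [[4, 4], [4, 4]]
Verify stationarity: grad f(x*) = H x* + g = (0, 0).
Eigenvalues of H: 0, 8.
H has a zero eigenvalue (singular; positive semidefinite but not definite), so H is neither positive definite, negative definite, nor indefinite. The second-order test alone is inconclusive -> degen.
(Indeed, f is constant along the null direction of H through x*, so x* is not a strict local extremum.)

degen


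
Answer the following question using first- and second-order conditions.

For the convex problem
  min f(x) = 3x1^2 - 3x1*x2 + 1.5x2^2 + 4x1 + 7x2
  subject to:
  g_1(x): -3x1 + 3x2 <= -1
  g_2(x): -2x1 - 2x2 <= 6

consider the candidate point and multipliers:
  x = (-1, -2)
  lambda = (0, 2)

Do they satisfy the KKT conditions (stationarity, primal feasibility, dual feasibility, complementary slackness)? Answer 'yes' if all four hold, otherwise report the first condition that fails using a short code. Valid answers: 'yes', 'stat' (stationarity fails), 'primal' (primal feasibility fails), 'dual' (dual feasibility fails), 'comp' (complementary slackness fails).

Gradient of f: grad f(x) = Q x + c = (4, 4)
Constraint values g_i(x) = a_i^T x - b_i:
  g_1((-1, -2)) = -2
  g_2((-1, -2)) = 0
Stationarity residual: grad f(x) + sum_i lambda_i a_i = (0, 0)
  -> stationarity OK
Primal feasibility (all g_i <= 0): OK
Dual feasibility (all lambda_i >= 0): OK
Complementary slackness (lambda_i * g_i(x) = 0 for all i): OK

Verdict: yes, KKT holds.

yes
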